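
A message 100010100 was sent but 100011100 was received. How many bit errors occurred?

Differing positions: 6. Hamming distance = 1.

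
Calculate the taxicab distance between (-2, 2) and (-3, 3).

Σ|x_i - y_i| = |-2 - (-3)| + |2 - 3| = 1 + 1 = 2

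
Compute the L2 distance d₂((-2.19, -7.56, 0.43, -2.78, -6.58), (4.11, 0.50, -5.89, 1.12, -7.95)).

√(Σ(x_i - y_i)²) = √((-2.19 - 4.11)² + (-7.56 - 0.5)² + (0.43 - (-5.89))² + (-2.78 - 1.12)² + (-6.58 - (-7.95))²)
= √((-6.3)² + (-8.06)² + 6.32² + (-3.9)² + 1.37²) = √(39.69 + 64.9636 + 39.9424 + 15.21 + 1.8769) = √161.6829 ≈ 12.7155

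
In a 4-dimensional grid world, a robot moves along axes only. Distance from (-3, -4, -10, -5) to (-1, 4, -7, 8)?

Σ|x_i - y_i| = |-3 - (-1)| + |-4 - 4| + |-10 - (-7)| + |-5 - 8| = 2 + 8 + 3 + 13 = 26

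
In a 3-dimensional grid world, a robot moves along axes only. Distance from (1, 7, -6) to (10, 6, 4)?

Σ|x_i - y_i| = |1 - 10| + |7 - 6| + |-6 - 4| = 9 + 1 + 10 = 20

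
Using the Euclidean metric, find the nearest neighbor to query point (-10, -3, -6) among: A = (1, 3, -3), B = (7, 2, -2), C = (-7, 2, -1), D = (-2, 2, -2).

Distances: d(A) ≈ 12.8841, d(B) ≈ 18.1659, d(C) ≈ 7.6811, d(D) ≈ 10.247. Nearest: C = (-7, 2, -1) with distance 7.6811.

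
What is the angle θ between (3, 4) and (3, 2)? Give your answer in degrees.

With u = (3, 4), v = (3, 2):
u·v = 3·3 + 4·2 = 9 + 8 = 17.
|u| = √(3² + 4²) = √25, |v| = √(3² + 2²) = √13, so |u||v| = √(25·13) = √325.
cos θ = (u·v)/(|u||v|) = 17/√325 ≈ 0.94299
θ = arccos(0.94299) ≈ 19.44°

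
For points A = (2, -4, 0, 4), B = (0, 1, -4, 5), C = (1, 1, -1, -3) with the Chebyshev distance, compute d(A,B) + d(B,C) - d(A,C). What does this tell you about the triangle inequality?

d(A,B) = max(2, 5, 4, 1) = 5, d(B,C) = max(1, 0, 3, 8) = 8, d(A,C) = max(1, 5, 1, 7) = 7.
d(A,B) + d(B,C) - d(A,C) = 5 + 8 - 7 = 13 - 7 = 6. This is ≥ 0, so the triangle inequality holds for these points.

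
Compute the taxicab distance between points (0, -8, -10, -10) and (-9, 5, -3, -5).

Σ|x_i - y_i| = |0 - (-9)| + |-8 - 5| + |-10 - (-3)| + |-10 - (-5)| = 9 + 13 + 7 + 5 = 34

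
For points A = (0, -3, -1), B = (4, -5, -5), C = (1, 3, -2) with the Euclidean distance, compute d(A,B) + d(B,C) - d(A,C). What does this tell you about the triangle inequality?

d(A,B) = √(4² + 2² + 4²) = √36 = 6, d(B,C) = √(3² + 8² + 3²) = √82 ≈ 9.0554, d(A,C) = √(1² + 6² + 1²) = √38 ≈ 6.1644.
d(A,B) + d(B,C) - d(A,C) = 6 + 9.0554 - 6.1644 = 15.0554 - 6.1644 = 8.891 (to 4 decimal places). This is ≥ 0, so the triangle inequality holds for these points.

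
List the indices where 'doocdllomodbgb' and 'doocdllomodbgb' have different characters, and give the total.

Differing positions: none. Hamming distance = 0.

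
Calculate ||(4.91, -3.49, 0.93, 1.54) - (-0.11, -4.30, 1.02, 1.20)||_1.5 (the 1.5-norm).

(Σ|x_i - y_i|^1.5)^(1/1.5) = (|4.91 - (-0.11)|^1.5 + |-3.49 - (-4.3)|^1.5 + |0.93 - 1.02|^1.5 + |1.54 - 1.2|^1.5)^(1/1.5)
= (5.02^1.5 + 0.81^1.5 + 0.09^1.5 + 0.34^1.5)^(1/1.5) ≈ (11.2475 + 0.729 + 0.027 + 0.1983)^(1/1.5) = (12.2018)^(1/1.5) ≈ 5.3001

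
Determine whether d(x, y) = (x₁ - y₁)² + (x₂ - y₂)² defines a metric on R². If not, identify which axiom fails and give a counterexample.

No. The squared Euclidean distance fails the triangle inequality. Counterexample: x = (0, 0), y = (5, 2), z = (10, 4). d(x,z) = 10² + 4² = 116, but d(x,y) + d(y,z) = (5² + 2²) + (5² + 2²) = 29 + 29 = 58. Since 116 > 58, the triangle inequality is violated. (Note: √d, the ordinary Euclidean distance, IS a metric.)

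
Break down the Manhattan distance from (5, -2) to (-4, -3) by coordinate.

Σ|x_i - y_i| = |5 - (-4)| + |-2 - (-3)| = 9 + 1 = 10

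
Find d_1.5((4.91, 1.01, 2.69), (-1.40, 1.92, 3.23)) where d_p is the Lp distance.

(Σ|x_i - y_i|^1.5)^(1/1.5) = (|4.91 - (-1.4)|^1.5 + |1.01 - 1.92|^1.5 + |2.69 - 3.23|^1.5)^(1/1.5)
= (6.31^1.5 + 0.91^1.5 + 0.54^1.5)^(1/1.5) ≈ (15.8505 + 0.8681 + 0.3968)^(1/1.5) = (17.1154)^(1/1.5) ≈ 6.6414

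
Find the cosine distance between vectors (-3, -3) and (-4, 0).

With u = (-3, -3), v = (-4, 0):
u·v = (-3)·(-4) + (-3)·0 = 12 + 0 = 12.
|u| = √((-3)² + (-3)²) = √18, |v| = √((-4)² + 0²) = √16, so |u||v| = √(18·16) = √288.
cos θ = (u·v)/(|u||v|) = 12/√288 ≈ 0.7071
Cosine distance = 1 - cos θ ≈ 1 - 0.7071 = 0.2929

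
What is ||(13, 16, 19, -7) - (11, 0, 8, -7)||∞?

max(|x_i - y_i|) = max(|13 - 11|, |16 - 0|, |19 - 8|, |-7 - (-7)|) = max(2, 16, 11, 0) = 16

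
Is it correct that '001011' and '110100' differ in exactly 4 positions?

Differing positions: 1, 2, 3, 4, 5, 6. Hamming distance = 6, so the claim that d_H = 4 is false.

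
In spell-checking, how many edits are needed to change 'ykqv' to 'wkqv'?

Let D[i][j] be the edit distance between the first i characters of 'ykqv' and the first j characters of 'wkqv', with D[i][0] = i, D[0][j] = j, and D[i][j] = D[i-1][j-1] if the characters match, else 1 + min(D[i-1][j], D[i][j-1], D[i-1][j-1]). Filling the table (rows: prefixes of 'ykqv', columns: prefixes of 'wkqv'):
     ε  w  k  q  v
  ε  0  1  2  3  4
  y  1  1  2  3  4
  k  2  2  1  2  3
  q  3  3  2  1  2
  v  4  4  3  2  1
The bottom-right entry gives D[4][4] = 1, so no sequence of fewer than 1 edit works. Backtracking through the table gives one optimal edit sequence (1 edit):
  ykqv → wkqv (sub y→w @1)
Edit distance = 1.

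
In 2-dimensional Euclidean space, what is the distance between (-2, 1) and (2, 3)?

√(Σ(x_i - y_i)²) = √((-2 - 2)² + (1 - 3)²)
= √((-4)² + (-2)²) = √(16 + 4) = √20 ≈ 4.4721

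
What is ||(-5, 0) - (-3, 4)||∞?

max(|x_i - y_i|) = max(|-5 - (-3)|, |0 - 4|) = max(2, 4) = 4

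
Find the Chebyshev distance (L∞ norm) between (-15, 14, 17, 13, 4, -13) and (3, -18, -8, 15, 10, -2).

max(|x_i - y_i|) = max(|-15 - 3|, |14 - (-18)|, |17 - (-8)|, |13 - 15|, |4 - 10|, |-13 - (-2)|) = max(18, 32, 25, 2, 6, 11) = 32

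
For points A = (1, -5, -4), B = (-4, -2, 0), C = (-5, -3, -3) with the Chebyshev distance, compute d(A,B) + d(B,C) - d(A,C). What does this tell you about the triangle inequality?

d(A,B) = max(5, 3, 4) = 5, d(B,C) = max(1, 1, 3) = 3, d(A,C) = max(6, 2, 1) = 6.
d(A,B) + d(B,C) - d(A,C) = 5 + 3 - 6 = 8 - 6 = 2. This is ≥ 0, so the triangle inequality holds for these points.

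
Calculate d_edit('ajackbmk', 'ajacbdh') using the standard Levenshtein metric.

Let D[i][j] be the edit distance between the first i characters of 'ajackbmk' and the first j characters of 'ajacbdh', with D[i][0] = i, D[0][j] = j, and D[i][j] = D[i-1][j-1] if the characters match, else 1 + min(D[i-1][j], D[i][j-1], D[i-1][j-1]). Filling the table (rows: prefixes of 'ajackbmk', columns: prefixes of 'ajacbdh'):
     ε  a  j  a  c  b  d  h
  ε  0  1  2  3  4  5  6  7
  a  1  0  1  2  3  4  5  6
  j  2  1  0  1  2  3  4  5
  a  3  2  1  0  1  2  3  4
  c  4  3  2  1  0  1  2  3
  k  5  4  3  2  1  1  2  3
  b  6  5  4  3  2  1  2  3
  m  7  6  5  4  3  2  2  3
  k  8  7  6  5  4  3  3  3
The bottom-right entry gives D[8][7] = 3, so no sequence of fewer than 3 edits works. Backtracking through the table gives one optimal edit sequence (3 edits):
  ajackbmk → ajacbmk (del k @5)
  ajacbmk → ajacbdk (sub m→d @6)
  ajacbdk → ajacbdh (sub k→h @7)
Edit distance = 3.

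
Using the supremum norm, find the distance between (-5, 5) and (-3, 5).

max(|x_i - y_i|) = max(|-5 - (-3)|, |5 - 5|) = max(2, 0) = 2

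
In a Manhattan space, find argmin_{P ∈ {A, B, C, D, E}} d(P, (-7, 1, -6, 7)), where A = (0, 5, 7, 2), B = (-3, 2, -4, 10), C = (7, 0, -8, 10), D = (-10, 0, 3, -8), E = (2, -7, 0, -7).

Distances: d(A) = 29, d(B) = 10, d(C) = 20, d(D) = 28, d(E) = 37. Nearest: B = (-3, 2, -4, 10) with distance 10.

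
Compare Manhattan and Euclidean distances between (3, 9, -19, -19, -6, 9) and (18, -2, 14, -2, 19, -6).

L1 = |3 - 18| + |9 - (-2)| + |-19 - 14| + |-19 - (-2)| + |-6 - 19| + |9 - (-6)| = 15 + 11 + 33 + 17 + 25 + 15 = 116
L2 = √(15² + 11² + 33² + 17² + 25² + 15²) = √2574 ≈ 50.7346
L1 ≥ L2 always (equality iff movement is along one axis); L1 > L2 here.
Ratio L1/L2 = 116/√2574 ≈ 2.2864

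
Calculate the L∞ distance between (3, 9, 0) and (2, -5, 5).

max(|x_i - y_i|) = max(|3 - 2|, |9 - (-5)|, |0 - 5|) = max(1, 14, 5) = 14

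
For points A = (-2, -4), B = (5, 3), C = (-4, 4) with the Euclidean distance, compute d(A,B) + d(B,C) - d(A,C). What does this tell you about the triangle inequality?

d(A,B) = √(7² + 7²) = √98 ≈ 9.8995, d(B,C) = √(9² + 1²) = √82 ≈ 9.0554, d(A,C) = √(2² + 8²) = √68 ≈ 8.2462.
d(A,B) + d(B,C) - d(A,C) = 9.8995 + 9.0554 - 8.2462 = 18.9549 - 8.2462 = 10.7087 (to 4 decimal places). This is ≥ 0, so the triangle inequality holds for these points.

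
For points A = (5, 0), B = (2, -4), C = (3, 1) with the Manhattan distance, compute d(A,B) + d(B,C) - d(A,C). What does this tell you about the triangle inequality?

d(A,B) = 3 + 4 = 7, d(B,C) = 1 + 5 = 6, d(A,C) = 2 + 1 = 3.
d(A,B) + d(B,C) - d(A,C) = 7 + 6 - 3 = 13 - 3 = 10. This is ≥ 0, so the triangle inequality holds for these points.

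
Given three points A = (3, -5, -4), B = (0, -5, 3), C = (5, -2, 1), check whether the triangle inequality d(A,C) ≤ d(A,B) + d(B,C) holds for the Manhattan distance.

d(A,B) = 3 + 0 + 7 = 10, d(B,C) = 5 + 3 + 2 = 10, d(A,C) = 2 + 3 + 5 = 10.
d(A,C) = 10 ≤ 10 + 10 = 20. Triangle inequality is satisfied.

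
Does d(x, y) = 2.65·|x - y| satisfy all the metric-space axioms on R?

Yes. Since |x - y| is a metric on R and 2.65 > 0, the positive scalar multiple 2.65·|x - y| is also a metric: scaling by a positive constant preserves non-negativity, identity (d=0 ⟺ |x-y|=0 ⟺ x=y), symmetry, and the triangle inequality.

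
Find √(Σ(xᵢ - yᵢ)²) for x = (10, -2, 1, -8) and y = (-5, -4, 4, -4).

√(Σ(x_i - y_i)²) = √((10 - (-5))² + (-2 - (-4))² + (1 - 4)² + (-8 - (-4))²)
= √(15² + 2² + (-3)² + (-4)²) = √(225 + 4 + 9 + 16) = √254 ≈ 15.9374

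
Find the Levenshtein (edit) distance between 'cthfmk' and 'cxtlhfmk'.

Let D[i][j] be the edit distance between the first i characters of 'cthfmk' and the first j characters of 'cxtlhfmk', with D[i][0] = i, D[0][j] = j, and D[i][j] = D[i-1][j-1] if the characters match, else 1 + min(D[i-1][j], D[i][j-1], D[i-1][j-1]). Filling the table (rows: prefixes of 'cthfmk', columns: prefixes of 'cxtlhfmk'):
     ε  c  x  t  l  h  f  m  k
  ε  0  1  2  3  4  5  6  7  8
  c  1  0  1  2  3  4  5  6  7
  t  2  1  1  1  2  3  4  5  6
  h  3  2  2  2  2  2  3  4  5
  f  4  3  3  3  3  3  2  3  4
  m  5  4  4  4  4  4  3  2  3
  k  6  5  5  5  5  5  4  3  2
The bottom-right entry gives D[6][8] = 2, so no sequence of fewer than 2 edits works. Backtracking through the table gives one optimal edit sequence (2 edits):
  cthfmk → cxthfmk (ins x @2)
  cxthfmk → cxtlhfmk (ins l @4)
Edit distance = 2.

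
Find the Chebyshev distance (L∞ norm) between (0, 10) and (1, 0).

max(|x_i - y_i|) = max(|0 - 1|, |10 - 0|) = max(1, 10) = 10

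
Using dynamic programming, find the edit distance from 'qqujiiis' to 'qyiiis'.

Let D[i][j] be the edit distance between the first i characters of 'qqujiiis' and the first j characters of 'qyiiis', with D[i][0] = i, D[0][j] = j, and D[i][j] = D[i-1][j-1] if the characters match, else 1 + min(D[i-1][j], D[i][j-1], D[i-1][j-1]). Filling the table (rows: prefixes of 'qqujiiis', columns: prefixes of 'qyiiis'):
     ε  q  y  i  i  i  s
  ε  0  1  2  3  4  5  6
  q  1  0  1  2  3  4  5
  q  2  1  1  2  3  4  5
  u  3  2  2  2  3  4  5
  j  4  3  3  3  3  4  5
  i  5  4  4  3  3  3  4
  i  6  5  5  4  3  3  4
  i  7  6  6  5  4  3  4
  s  8  7  7  6  5  4  3
The bottom-right entry gives D[8][6] = 3, so no sequence of fewer than 3 edits works. Backtracking through the table gives one optimal edit sequence (3 edits):
  qqujiiis → qujiiis (del q @1)
  qujiiis → qjiiis (del u @2)
  qjiiis → qyiiis (sub j→y @2)
Edit distance = 3.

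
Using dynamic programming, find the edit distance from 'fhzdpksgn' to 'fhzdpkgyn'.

Let D[i][j] be the edit distance between the first i characters of 'fhzdpksgn' and the first j characters of 'fhzdpkgyn', with D[i][0] = i, D[0][j] = j, and D[i][j] = D[i-1][j-1] if the characters match, else 1 + min(D[i-1][j], D[i][j-1], D[i-1][j-1]). Filling the table (rows: prefixes of 'fhzdpksgn', columns: prefixes of 'fhzdpkgyn'):
     ε  f  h  z  d  p  k  g  y  n
  ε  0  1  2  3  4  5  6  7  8  9
  f  1  0  1  2  3  4  5  6  7  8
  h  2  1  0  1  2  3  4  5  6  7
  z  3  2  1  0  1  2  3  4  5  6
  d  4  3  2  1  0  1  2  3  4  5
  p  5  4  3  2  1  0  1  2  3  4
  k  6  5  4  3  2  1  0  1  2  3
  s  7  6  5  4  3  2  1  1  2  3
  g  8  7  6  5  4  3  2  1  2  3
  n  9  8  7  6  5  4  3  2  2  2
The bottom-right entry gives D[9][9] = 2, so no sequence of fewer than 2 edits works. Backtracking through the table gives one optimal edit sequence (2 edits):
  fhzdpksgn → fhzdpkggn (sub s→g @7)
  fhzdpkggn → fhzdpkgyn (sub g→y @8)
Edit distance = 2.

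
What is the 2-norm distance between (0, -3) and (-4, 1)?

(Σ|x_i - y_i|^2)^(1/2) = (|0 - (-4)|^2 + |-3 - 1|^2)^(1/2)
= (4^2 + 4^2)^(1/2) = (16 + 16)^(1/2) = (32)^(1/2) ≈ 5.6569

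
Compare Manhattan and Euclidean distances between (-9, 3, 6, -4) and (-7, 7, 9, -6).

L1 = |-9 - (-7)| + |3 - 7| + |6 - 9| + |-4 - (-6)| = 2 + 4 + 3 + 2 = 11
L2 = √(2² + 4² + 3² + 2²) = √33 ≈ 5.7446
L1 ≥ L2 always (equality iff movement is along one axis); L1 > L2 here.
Ratio L1/L2 = 11/√33 ≈ 1.9149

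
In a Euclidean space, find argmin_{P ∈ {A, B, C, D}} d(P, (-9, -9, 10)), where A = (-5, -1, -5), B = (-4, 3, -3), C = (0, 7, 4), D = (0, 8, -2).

Distances: d(A) ≈ 17.4642, d(B) ≈ 18.3848, d(C) ≈ 19.3132, d(D) ≈ 22.6716. Nearest: A = (-5, -1, -5) with distance 17.4642.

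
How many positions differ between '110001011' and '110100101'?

Differing positions: 4, 6, 7, 8. Hamming distance = 4.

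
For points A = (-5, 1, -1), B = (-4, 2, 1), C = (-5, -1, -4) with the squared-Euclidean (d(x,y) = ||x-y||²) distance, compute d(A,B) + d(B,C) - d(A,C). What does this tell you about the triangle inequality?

d(A,B) = 1² + 1² + 2² = 6, d(B,C) = 1² + 3² + 5² = 35, d(A,C) = 0² + 2² + 3² = 13.
d(A,B) + d(B,C) - d(A,C) = 6 + 35 - 13 = 41 - 13 = 28. This is ≥ 0, so the triangle inequality holds for these points.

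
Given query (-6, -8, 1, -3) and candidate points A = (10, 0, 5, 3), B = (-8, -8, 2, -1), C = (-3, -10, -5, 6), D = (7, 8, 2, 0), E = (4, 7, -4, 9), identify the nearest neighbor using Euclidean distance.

Distances: d(A) ≈ 19.2873, d(B) = 3, d(C) ≈ 11.4018, d(D) ≈ 20.8567, d(E) ≈ 22.2261. Nearest: B = (-8, -8, 2, -1) with distance 3.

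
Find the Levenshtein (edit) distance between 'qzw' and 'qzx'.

Let D[i][j] be the edit distance between the first i characters of 'qzw' and the first j characters of 'qzx', with D[i][0] = i, D[0][j] = j, and D[i][j] = D[i-1][j-1] if the characters match, else 1 + min(D[i-1][j], D[i][j-1], D[i-1][j-1]). Filling the table (rows: prefixes of 'qzw', columns: prefixes of 'qzx'):
     ε  q  z  x
  ε  0  1  2  3
  q  1  0  1  2
  z  2  1  0  1
  w  3  2  1  1
The bottom-right entry gives D[3][3] = 1, so no sequence of fewer than 1 edit works. Backtracking through the table gives one optimal edit sequence (1 edit):
  qzw → qzx (sub w→x @3)
Edit distance = 1.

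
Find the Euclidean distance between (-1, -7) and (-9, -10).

√(Σ(x_i - y_i)²) = √((-1 - (-9))² + (-7 - (-10))²)
= √(8² + 3²) = √(64 + 9) = √73 ≈ 8.544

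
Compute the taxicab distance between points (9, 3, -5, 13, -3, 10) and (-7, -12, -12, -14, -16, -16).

Σ|x_i - y_i| = |9 - (-7)| + |3 - (-12)| + |-5 - (-12)| + |13 - (-14)| + |-3 - (-16)| + |10 - (-16)| = 16 + 15 + 7 + 27 + 13 + 26 = 104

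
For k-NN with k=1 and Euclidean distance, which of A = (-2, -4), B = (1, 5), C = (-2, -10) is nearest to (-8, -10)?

Distances: d(A) ≈ 8.4853, d(B) ≈ 17.4929, d(C) = 6. Nearest: C = (-2, -10) with distance 6.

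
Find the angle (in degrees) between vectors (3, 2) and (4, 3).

With u = (3, 2), v = (4, 3):
u·v = 3·4 + 2·3 = 12 + 6 = 18.
|u| = √(3² + 2²) = √13, |v| = √(4² + 3²) = √25, so |u||v| = √(13·25) = √325.
cos θ = (u·v)/(|u||v|) = 18/√325 ≈ 0.99846
θ = arccos(0.99846) ≈ 3.18°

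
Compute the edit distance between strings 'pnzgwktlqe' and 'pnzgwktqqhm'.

Let D[i][j] be the edit distance between the first i characters of 'pnzgwktlqe' and the first j characters of 'pnzgwktqqhm', with D[i][0] = i, D[0][j] = j, and D[i][j] = D[i-1][j-1] if the characters match, else 1 + min(D[i-1][j], D[i][j-1], D[i-1][j-1]). Filling the table (rows: prefixes of 'pnzgwktlqe', columns: prefixes of 'pnzgwktqqhm'):
     ε  p  n  z  g  w  k  t  q  q  h  m
  ε  0  1  2  3  4  5  6  7  8  9 10 11
  p  1  0  1  2  3  4  5  6  7  8  9 10
  n  2  1  0  1  2  3  4  5  6  7  8  9
  z  3  2  1  0  1  2  3  4  5  6  7  8
  g  4  3  2  1  0  1  2  3  4  5  6  7
  w  5  4  3  2  1  0  1  2  3  4  5  6
  k  6  5  4  3  2  1  0  1  2  3  4  5
  t  7  6  5  4  3  2  1  0  1  2  3  4
  l  8  7  6  5  4  3  2  1  1  2  3  4
  q  9  8  7  6  5  4  3  2  1  1  2  3
  e 10  9  8  7  6  5  4  3  2  2  2  3
The bottom-right entry gives D[10][11] = 3, so no sequence of fewer than 3 edits works. Backtracking through the table gives one optimal edit sequence (3 edits):
  pnzgwktlqe → pnzgwktqqe (sub l→q @8)
  pnzgwktqqe → pnzgwktqqhe (ins h @10)
  pnzgwktqqhe → pnzgwktqqhm (sub e→m @11)
Edit distance = 3.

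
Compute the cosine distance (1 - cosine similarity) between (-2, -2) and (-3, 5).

With u = (-2, -2), v = (-3, 5):
u·v = (-2)·(-3) + (-2)·5 = 6 + (-10) = -4.
|u| = √((-2)² + (-2)²) = √8, |v| = √((-3)² + 5²) = √34, so |u||v| = √(8·34) = √272.
cos θ = (u·v)/(|u||v|) = -4/√272 ≈ -0.2425
Cosine distance = 1 - cos θ ≈ 1 - (-0.2425) = 1.2425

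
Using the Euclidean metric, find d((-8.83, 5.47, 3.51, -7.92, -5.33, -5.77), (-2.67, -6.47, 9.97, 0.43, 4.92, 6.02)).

√(Σ(x_i - y_i)²) = √((-8.83 - (-2.67))² + (5.47 - (-6.47))² + (3.51 - 9.97)² + (-7.92 - 0.43)² + (-5.33 - 4.92)² + (-5.77 - 6.02)²)
= √((-6.16)² + 11.94² + (-6.46)² + (-8.35)² + (-10.25)² + (-11.79)²) = √(37.9456 + 142.5636 + 41.7316 + 69.7225 + 105.0625 + 139.0041) = √536.0299 ≈ 23.1523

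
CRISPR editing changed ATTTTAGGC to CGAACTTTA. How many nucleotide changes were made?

Differing positions: 1, 2, 3, 4, 5, 6, 7, 8, 9. Hamming distance = 9.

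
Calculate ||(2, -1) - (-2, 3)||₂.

√(Σ(x_i - y_i)²) = √((2 - (-2))² + (-1 - 3)²)
= √(4² + (-4)²) = √(16 + 16) = √32 ≈ 5.6569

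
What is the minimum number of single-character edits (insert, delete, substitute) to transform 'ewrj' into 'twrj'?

Let D[i][j] be the edit distance between the first i characters of 'ewrj' and the first j characters of 'twrj', with D[i][0] = i, D[0][j] = j, and D[i][j] = D[i-1][j-1] if the characters match, else 1 + min(D[i-1][j], D[i][j-1], D[i-1][j-1]). Filling the table (rows: prefixes of 'ewrj', columns: prefixes of 'twrj'):
     ε  t  w  r  j
  ε  0  1  2  3  4
  e  1  1  2  3  4
  w  2  2  1  2  3
  r  3  3  2  1  2
  j  4  4  3  2  1
The bottom-right entry gives D[4][4] = 1, so no sequence of fewer than 1 edit works. Backtracking through the table gives one optimal edit sequence (1 edit):
  ewrj → twrj (sub e→t @1)
Edit distance = 1.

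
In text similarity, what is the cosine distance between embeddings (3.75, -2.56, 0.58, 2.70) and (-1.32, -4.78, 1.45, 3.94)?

With u = (3.75, -2.56, 0.58, 2.70), v = (-1.32, -4.78, 1.45, 3.94):
u·v = 3.75·(-1.32) + (-2.56)·(-4.78) + 0.58·1.45 + 2.7·3.94 = (-4.95) + 12.2368 + 0.841 + 10.638 = 18.7658.
|u| = √(3.75² + (-2.56)² + 0.58² + 2.7²) = √(14.0625 + 6.5536 + 0.3364 + 7.29) = √28.2425, |v| = √((-1.32)² + (-4.78)² + 1.45² + 3.94²) = √(1.7424 + 22.8484 + 2.1025 + 15.5236) = √42.2169.
cos θ = (u·v)/(|u||v|) = 18.7658/(√28.2425·√42.2169) ≈ 0.5435
Cosine distance = 1 - cos θ ≈ 1 - 0.5435 = 0.4565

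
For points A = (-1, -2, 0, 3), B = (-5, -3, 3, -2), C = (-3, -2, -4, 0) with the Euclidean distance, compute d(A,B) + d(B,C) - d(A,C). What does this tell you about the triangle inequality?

d(A,B) = √(4² + 1² + 3² + 5²) = √51 ≈ 7.1414, d(B,C) = √(2² + 1² + 7² + 2²) = √58 ≈ 7.6158, d(A,C) = √(2² + 0² + 4² + 3²) = √29 ≈ 5.3852.
d(A,B) + d(B,C) - d(A,C) = 7.1414 + 7.6158 - 5.3852 = 14.7572 - 5.3852 = 9.372 (to 4 decimal places). This is ≥ 0, so the triangle inequality holds for these points.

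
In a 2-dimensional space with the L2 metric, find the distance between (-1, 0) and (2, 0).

(Σ|x_i - y_i|^2)^(1/2) = (|-1 - 2|^2 + |0 - 0|^2)^(1/2)
= (3^2 + 0^2)^(1/2) = (9 + 0)^(1/2) = (9)^(1/2) = 3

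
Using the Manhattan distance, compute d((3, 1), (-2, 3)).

Σ|x_i - y_i| = |3 - (-2)| + |1 - 3| = 5 + 2 = 7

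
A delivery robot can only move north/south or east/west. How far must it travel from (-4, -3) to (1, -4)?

Σ|x_i - y_i| = |-4 - 1| + |-3 - (-4)| = 5 + 1 = 6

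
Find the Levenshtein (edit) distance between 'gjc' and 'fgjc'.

Let D[i][j] be the edit distance between the first i characters of 'gjc' and the first j characters of 'fgjc', with D[i][0] = i, D[0][j] = j, and D[i][j] = D[i-1][j-1] if the characters match, else 1 + min(D[i-1][j], D[i][j-1], D[i-1][j-1]). Filling the table (rows: prefixes of 'gjc', columns: prefixes of 'fgjc'):
     ε  f  g  j  c
  ε  0  1  2  3  4
  g  1  1  1  2  3
  j  2  2  2  1  2
  c  3  3  3  2  1
The bottom-right entry gives D[3][4] = 1, so no sequence of fewer than 1 edit works. Backtracking through the table gives one optimal edit sequence (1 edit):
  gjc → fgjc (ins f @1)
Edit distance = 1.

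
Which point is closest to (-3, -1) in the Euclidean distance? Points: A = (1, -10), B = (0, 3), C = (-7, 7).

Distances: d(A) ≈ 9.8489, d(B) = 5, d(C) ≈ 8.9443. Nearest: B = (0, 3) with distance 5.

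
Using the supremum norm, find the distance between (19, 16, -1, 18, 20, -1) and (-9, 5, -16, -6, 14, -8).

max(|x_i - y_i|) = max(|19 - (-9)|, |16 - 5|, |-1 - (-16)|, |18 - (-6)|, |20 - 14|, |-1 - (-8)|) = max(28, 11, 15, 24, 6, 7) = 28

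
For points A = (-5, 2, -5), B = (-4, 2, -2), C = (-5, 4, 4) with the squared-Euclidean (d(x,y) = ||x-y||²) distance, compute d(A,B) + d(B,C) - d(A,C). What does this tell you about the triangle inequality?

d(A,B) = 1² + 0² + 3² = 10, d(B,C) = 1² + 2² + 6² = 41, d(A,C) = 0² + 2² + 9² = 85.
d(A,B) + d(B,C) - d(A,C) = 10 + 41 - 85 = 51 - 85 = -34. This is < 0, so the triangle inequality FAILS for these points (squared-Euclidean is not a metric).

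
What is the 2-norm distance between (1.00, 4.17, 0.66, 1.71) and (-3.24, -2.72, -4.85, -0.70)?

(Σ|x_i - y_i|^2)^(1/2) = (|1 - (-3.24)|^2 + |4.17 - (-2.72)|^2 + |0.66 - (-4.85)|^2 + |1.71 - (-0.7)|^2)^(1/2)
= (4.24^2 + 6.89^2 + 5.51^2 + 2.41^2)^(1/2) = (17.9776 + 47.4721 + 30.3601 + 5.8081)^(1/2) = (101.6179)^(1/2) ≈ 10.0806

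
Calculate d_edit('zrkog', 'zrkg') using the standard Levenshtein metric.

Let D[i][j] be the edit distance between the first i characters of 'zrkog' and the first j characters of 'zrkg', with D[i][0] = i, D[0][j] = j, and D[i][j] = D[i-1][j-1] if the characters match, else 1 + min(D[i-1][j], D[i][j-1], D[i-1][j-1]). Filling the table (rows: prefixes of 'zrkog', columns: prefixes of 'zrkg'):
     ε  z  r  k  g
  ε  0  1  2  3  4
  z  1  0  1  2  3
  r  2  1  0  1  2
  k  3  2  1  0  1
  o  4  3  2  1  1
  g  5  4  3  2  1
The bottom-right entry gives D[5][4] = 1, so no sequence of fewer than 1 edit works. Backtracking through the table gives one optimal edit sequence (1 edit):
  zrkog → zrkg (del o @4)
Edit distance = 1.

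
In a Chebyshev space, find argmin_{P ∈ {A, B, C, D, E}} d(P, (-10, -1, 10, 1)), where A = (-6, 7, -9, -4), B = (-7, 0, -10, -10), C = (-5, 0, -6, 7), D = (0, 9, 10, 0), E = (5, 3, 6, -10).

Distances: d(A) = 19, d(B) = 20, d(C) = 16, d(D) = 10, d(E) = 15. Nearest: D = (0, 9, 10, 0) with distance 10.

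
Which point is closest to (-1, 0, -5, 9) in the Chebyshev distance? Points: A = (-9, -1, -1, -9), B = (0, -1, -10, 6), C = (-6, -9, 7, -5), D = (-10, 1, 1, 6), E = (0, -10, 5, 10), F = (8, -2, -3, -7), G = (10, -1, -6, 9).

Distances: d(A) = 18, d(B) = 5, d(C) = 14, d(D) = 9, d(E) = 10, d(F) = 16, d(G) = 11. Nearest: B = (0, -1, -10, 6) with distance 5.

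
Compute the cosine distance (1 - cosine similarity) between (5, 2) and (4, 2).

With u = (5, 2), v = (4, 2):
u·v = 5·4 + 2·2 = 20 + 4 = 24.
|u| = √(5² + 2²) = √29, |v| = √(4² + 2²) = √20, so |u||v| = √(29·20) = √580.
cos θ = (u·v)/(|u||v|) = 24/√580 ≈ 0.9965
Cosine distance = 1 - cos θ ≈ 1 - 0.9965 = 0.0035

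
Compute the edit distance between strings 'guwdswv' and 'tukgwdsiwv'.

Let D[i][j] be the edit distance between the first i characters of 'guwdswv' and the first j characters of 'tukgwdsiwv', with D[i][0] = i, D[0][j] = j, and D[i][j] = D[i-1][j-1] if the characters match, else 1 + min(D[i-1][j], D[i][j-1], D[i-1][j-1]). Filling the table (rows: prefixes of 'guwdswv', columns: prefixes of 'tukgwdsiwv'):
     ε  t  u  k  g  w  d  s  i  w  v
  ε  0  1  2  3  4  5  6  7  8  9 10
  g  1  1  2  3  3  4  5  6  7  8  9
  u  2  2  1  2  3  4  5  6  7  8  9
  w  3  3  2  2  3  3  4  5  6  7  8
  d  4  4  3  3  3  4  3  4  5  6  7
  s  5  5  4  4  4  4  4  3  4  5  6
  w  6  6  5  5  5  4  5  4  4  4  5
  v  7  7  6  6  6  5  5  5  5  5  4
The bottom-right entry gives D[7][10] = 4, so no sequence of fewer than 4 edits works. Backtracking through the table gives one optimal edit sequence (4 edits):
  guwdswv → tuwdswv (sub g→t @1)
  tuwdswv → tukwdswv (ins k @3)
  tukwdswv → tukgwdswv (ins g @4)
  tukgwdswv → tukgwdsiwv (ins i @8)
Edit distance = 4.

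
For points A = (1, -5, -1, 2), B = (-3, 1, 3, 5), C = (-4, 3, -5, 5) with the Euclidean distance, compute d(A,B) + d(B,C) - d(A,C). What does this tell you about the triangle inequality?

d(A,B) = √(4² + 6² + 4² + 3²) = √77 ≈ 8.775, d(B,C) = √(1² + 2² + 8² + 0²) = √69 ≈ 8.3066, d(A,C) = √(5² + 8² + 4² + 3²) = √114 ≈ 10.6771.
d(A,B) + d(B,C) - d(A,C) = 8.775 + 8.3066 - 10.6771 = 17.0816 - 10.6771 = 6.4045 (to 4 decimal places). This is ≥ 0, so the triangle inequality holds for these points.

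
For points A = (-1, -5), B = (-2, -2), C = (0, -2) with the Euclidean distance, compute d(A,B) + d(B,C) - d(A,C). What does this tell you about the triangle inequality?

d(A,B) = √(1² + 3²) = √10 ≈ 3.1623, d(B,C) = √(2² + 0²) = √4 = 2, d(A,C) = √(1² + 3²) = √10 ≈ 3.1623.
d(A,B) + d(B,C) - d(A,C) = 3.1623 + 2 - 3.1623 = 5.1623 - 3.1623 = 2. This is ≥ 0, so the triangle inequality holds for these points.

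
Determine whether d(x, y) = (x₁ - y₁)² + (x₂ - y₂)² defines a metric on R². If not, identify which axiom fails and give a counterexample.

No. The squared Euclidean distance fails the triangle inequality. Counterexample: x = (0, 0), y = (2, 1), z = (4, 2). d(x,z) = 4² + 2² = 20, but d(x,y) + d(y,z) = (2² + 1²) + (2² + 1²) = 5 + 5 = 10. Since 20 > 10, the triangle inequality is violated. (Note: √d, the ordinary Euclidean distance, IS a metric.)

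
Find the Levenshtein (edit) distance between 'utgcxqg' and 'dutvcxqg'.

Let D[i][j] be the edit distance between the first i characters of 'utgcxqg' and the first j characters of 'dutvcxqg', with D[i][0] = i, D[0][j] = j, and D[i][j] = D[i-1][j-1] if the characters match, else 1 + min(D[i-1][j], D[i][j-1], D[i-1][j-1]). Filling the table (rows: prefixes of 'utgcxqg', columns: prefixes of 'dutvcxqg'):
     ε  d  u  t  v  c  x  q  g
  ε  0  1  2  3  4  5  6  7  8
  u  1  1  1  2  3  4  5  6  7
  t  2  2  2  1  2  3  4  5  6
  g  3  3  3  2  2  3  4  5  5
  c  4  4  4  3  3  2  3  4  5
  x  5  5  5  4  4  3  2  3  4
  q  6  6  6  5  5  4  3  2  3
  g  7  7  7  6  6  5  4  3  2
The bottom-right entry gives D[7][8] = 2, so no sequence of fewer than 2 edits works. Backtracking through the table gives one optimal edit sequence (2 edits):
  utgcxqg → dutgcxqg (ins d @1)
  dutgcxqg → dutvcxqg (sub g→v @4)
Edit distance = 2.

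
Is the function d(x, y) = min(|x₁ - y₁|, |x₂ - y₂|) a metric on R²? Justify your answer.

No. d fails identity of indiscernibles: take x = (3, 0) and y = (3, 1). Then d(x,y) = min(|3 - 3|, |0 - 1|) = min(0, 1) = 0, yet x ≠ y.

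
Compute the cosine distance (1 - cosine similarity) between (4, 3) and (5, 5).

With u = (4, 3), v = (5, 5):
u·v = 4·5 + 3·5 = 20 + 15 = 35.
|u| = √(4² + 3²) = √25, |v| = √(5² + 5²) = √50, so |u||v| = √(25·50) = √1250.
cos θ = (u·v)/(|u||v|) = 35/√1250 ≈ 0.9899
Cosine distance = 1 - cos θ ≈ 1 - 0.9899 = 0.0101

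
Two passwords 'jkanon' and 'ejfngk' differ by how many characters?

Differing positions: 1, 2, 3, 5, 6. Hamming distance = 5.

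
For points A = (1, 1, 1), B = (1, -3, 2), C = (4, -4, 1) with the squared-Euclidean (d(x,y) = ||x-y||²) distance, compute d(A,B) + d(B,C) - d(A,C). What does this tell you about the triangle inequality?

d(A,B) = 0² + 4² + 1² = 17, d(B,C) = 3² + 1² + 1² = 11, d(A,C) = 3² + 5² + 0² = 34.
d(A,B) + d(B,C) - d(A,C) = 17 + 11 - 34 = 28 - 34 = -6. This is < 0, so the triangle inequality FAILS for these points (squared-Euclidean is not a metric).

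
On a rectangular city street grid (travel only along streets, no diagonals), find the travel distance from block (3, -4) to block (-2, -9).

Σ|x_i - y_i| = |3 - (-2)| + |-4 - (-9)| = 5 + 5 = 10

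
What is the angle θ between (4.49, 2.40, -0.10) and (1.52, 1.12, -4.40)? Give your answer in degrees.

With u = (4.49, 2.40, -0.10), v = (1.52, 1.12, -4.40):
u·v = 4.49·1.52 + 2.4·1.12 + (-0.1)·(-4.4) = 6.8248 + 2.688 + 0.44 = 9.9528.
|u| = √(4.49² + 2.4² + (-0.1)²) = √(20.1601 + 5.76 + 0.01) = √25.9301, |v| = √(1.52² + 1.12² + (-4.4)²) = √(2.3104 + 1.2544 + 19.36) = √22.9248.
cos θ = (u·v)/(|u||v|) = 9.9528/(√25.9301·√22.9248) ≈ 0.408216
θ = arccos(0.408216) ≈ 65.91°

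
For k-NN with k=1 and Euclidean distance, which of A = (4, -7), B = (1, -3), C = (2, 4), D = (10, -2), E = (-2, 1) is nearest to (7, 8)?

Distances: d(A) ≈ 15.2971, d(B) ≈ 12.53, d(C) ≈ 6.4031, d(D) ≈ 10.4403, d(E) ≈ 11.4018. Nearest: C = (2, 4) with distance 6.4031.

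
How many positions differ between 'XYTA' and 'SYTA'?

Differing positions: 1. Hamming distance = 1.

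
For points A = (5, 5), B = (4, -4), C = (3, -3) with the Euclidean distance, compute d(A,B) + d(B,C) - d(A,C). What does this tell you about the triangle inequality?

d(A,B) = √(1² + 9²) = √82 ≈ 9.0554, d(B,C) = √(1² + 1²) = √2 ≈ 1.4142, d(A,C) = √(2² + 8²) = √68 ≈ 8.2462.
d(A,B) + d(B,C) - d(A,C) = 9.0554 + 1.4142 - 8.2462 = 10.4696 - 8.2462 = 2.2234 (to 4 decimal places). This is ≥ 0, so the triangle inequality holds for these points.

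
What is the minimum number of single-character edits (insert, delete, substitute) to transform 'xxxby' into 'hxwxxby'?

Let D[i][j] be the edit distance between the first i characters of 'xxxby' and the first j characters of 'hxwxxby', with D[i][0] = i, D[0][j] = j, and D[i][j] = D[i-1][j-1] if the characters match, else 1 + min(D[i-1][j], D[i][j-1], D[i-1][j-1]). Filling the table (rows: prefixes of 'xxxby', columns: prefixes of 'hxwxxby'):
     ε  h  x  w  x  x  b  y
  ε  0  1  2  3  4  5  6  7
  x  1  1  1  2  3  4  5  6
  x  2  2  1  2  2  3  4  5
  x  3  3  2  2  2  2  3  4
  b  4  4  3  3  3  3  2  3
  y  5  5  4  4  4  4  3  2
The bottom-right entry gives D[5][7] = 2, so no sequence of fewer than 2 edits works. Backtracking through the table gives one optimal edit sequence (2 edits):
  xxxby → hxxxby (ins h @1)
  hxxxby → hxwxxby (ins w @3)
Edit distance = 2.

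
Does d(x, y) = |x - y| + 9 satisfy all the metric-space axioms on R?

No. d fails identity of indiscernibles (specifically d(x,x) = 0): d(-2, -2) = |-2 - (-2)| + 9 = 0 + 9 = 9 ≠ 0.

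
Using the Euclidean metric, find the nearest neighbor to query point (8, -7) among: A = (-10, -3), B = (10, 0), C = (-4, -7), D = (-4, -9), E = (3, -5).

Distances: d(A) ≈ 18.4391, d(B) ≈ 7.2801, d(C) = 12, d(D) ≈ 12.1655, d(E) ≈ 5.3852. Nearest: E = (3, -5) with distance 5.3852.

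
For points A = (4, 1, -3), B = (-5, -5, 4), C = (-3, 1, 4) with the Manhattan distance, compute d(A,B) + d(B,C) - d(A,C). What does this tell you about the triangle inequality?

d(A,B) = 9 + 6 + 7 = 22, d(B,C) = 2 + 6 + 0 = 8, d(A,C) = 7 + 0 + 7 = 14.
d(A,B) + d(B,C) - d(A,C) = 22 + 8 - 14 = 30 - 14 = 16. This is ≥ 0, so the triangle inequality holds for these points.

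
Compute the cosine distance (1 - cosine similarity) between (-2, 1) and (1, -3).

With u = (-2, 1), v = (1, -3):
u·v = (-2)·1 + 1·(-3) = (-2) + (-3) = -5.
|u| = √((-2)² + 1²) = √5, |v| = √(1² + (-3)²) = √10, so |u||v| = √(5·10) = √50.
cos θ = (u·v)/(|u||v|) = -5/√50 ≈ -0.7071
Cosine distance = 1 - cos θ ≈ 1 - (-0.7071) = 1.7071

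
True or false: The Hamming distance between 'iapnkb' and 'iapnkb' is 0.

Differing positions: none. Hamming distance = 0, so the claim is true.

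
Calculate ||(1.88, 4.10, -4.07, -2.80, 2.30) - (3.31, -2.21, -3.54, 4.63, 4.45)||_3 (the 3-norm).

(Σ|x_i - y_i|^3)^(1/3) = (|1.88 - 3.31|^3 + |4.1 - (-2.21)|^3 + |-4.07 - (-3.54)|^3 + |-2.8 - 4.63|^3 + |2.3 - 4.45|^3)^(1/3)
= (1.43^3 + 6.31^3 + 0.53^3 + 7.43^3 + 2.15^3)^(1/3) ≈ (2.9242 + 251.2396 + 0.1489 + 410.1724 + 9.9384)^(1/3) = (674.4235)^(1/3) ≈ 8.7696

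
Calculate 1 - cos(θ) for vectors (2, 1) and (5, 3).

With u = (2, 1), v = (5, 3):
u·v = 2·5 + 1·3 = 10 + 3 = 13.
|u| = √(2² + 1²) = √5, |v| = √(5² + 3²) = √34, so |u||v| = √(5·34) = √170.
cos θ = (u·v)/(|u||v|) = 13/√170 ≈ 0.9971
Cosine distance = 1 - cos θ ≈ 1 - 0.9971 = 0.0029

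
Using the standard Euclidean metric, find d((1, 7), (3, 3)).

√(Σ(x_i - y_i)²) = √((1 - 3)² + (7 - 3)²)
= √((-2)² + 4²) = √(4 + 16) = √20 ≈ 4.4721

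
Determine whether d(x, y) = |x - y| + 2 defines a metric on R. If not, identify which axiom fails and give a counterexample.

No. d fails identity of indiscernibles (specifically d(x,x) = 0): d(6, 6) = |6 - 6| + 2 = 0 + 2 = 2 ≠ 0.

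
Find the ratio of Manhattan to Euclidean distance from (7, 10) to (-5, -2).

L1 = |7 - (-5)| + |10 - (-2)| = 12 + 12 = 24
L2 = √(12² + 12²) = √288 ≈ 16.9706
L1 ≥ L2 always (equality iff movement is along one axis); L1 > L2 here.
Ratio L1/L2 = 24/√288 ≈ 1.4142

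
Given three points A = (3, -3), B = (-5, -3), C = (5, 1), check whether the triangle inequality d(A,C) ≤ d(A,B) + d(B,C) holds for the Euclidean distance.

d(A,B) = √(8² + 0²) = √64 = 8, d(B,C) = √(10² + 4²) = √116 ≈ 10.7703, d(A,C) = √(2² + 4²) = √20 ≈ 4.4721.
d(A,C) ≈ 4.4721 ≤ 8 + 10.7703 = 18.7703. Triangle inequality is satisfied.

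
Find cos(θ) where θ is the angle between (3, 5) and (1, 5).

With u = (3, 5), v = (1, 5):
u·v = 3·1 + 5·5 = 3 + 25 = 28.
|u| = √(3² + 5²) = √34, |v| = √(1² + 5²) = √26, so |u||v| = √(34·26) = √884.
cos θ = (u·v)/(|u||v|) = 28/√884 ≈ 0.9417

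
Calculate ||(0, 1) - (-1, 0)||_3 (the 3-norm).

(Σ|x_i - y_i|^3)^(1/3) = (|0 - (-1)|^3 + |1 - 0|^3)^(1/3)
= (1^3 + 1^3)^(1/3) = (1 + 1)^(1/3) = (2)^(1/3) ≈ 1.2599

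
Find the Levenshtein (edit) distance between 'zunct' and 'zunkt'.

Let D[i][j] be the edit distance between the first i characters of 'zunct' and the first j characters of 'zunkt', with D[i][0] = i, D[0][j] = j, and D[i][j] = D[i-1][j-1] if the characters match, else 1 + min(D[i-1][j], D[i][j-1], D[i-1][j-1]). Filling the table (rows: prefixes of 'zunct', columns: prefixes of 'zunkt'):
     ε  z  u  n  k  t
  ε  0  1  2  3  4  5
  z  1  0  1  2  3  4
  u  2  1  0  1  2  3
  n  3  2  1  0  1  2
  c  4  3  2  1  1  2
  t  5  4  3  2  2  1
The bottom-right entry gives D[5][5] = 1, so no sequence of fewer than 1 edit works. Backtracking through the table gives one optimal edit sequence (1 edit):
  zunct → zunkt (sub c→k @4)
Edit distance = 1.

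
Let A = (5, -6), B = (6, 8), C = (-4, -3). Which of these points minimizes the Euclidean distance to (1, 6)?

Distances: d(A) ≈ 12.6491, d(B) ≈ 5.3852, d(C) ≈ 10.2956. Nearest: B = (6, 8) with distance 5.3852.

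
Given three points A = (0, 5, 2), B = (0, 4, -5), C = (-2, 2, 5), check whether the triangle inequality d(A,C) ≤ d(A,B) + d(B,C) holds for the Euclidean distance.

d(A,B) = √(0² + 1² + 7²) = √50 ≈ 7.0711, d(B,C) = √(2² + 2² + 10²) = √108 ≈ 10.3923, d(A,C) = √(2² + 3² + 3²) = √22 ≈ 4.6904.
d(A,C) ≈ 4.6904 ≤ 7.0711 + 10.3923 = 17.4634. Triangle inequality is satisfied.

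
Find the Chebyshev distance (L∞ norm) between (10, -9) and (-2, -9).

max(|x_i - y_i|) = max(|10 - (-2)|, |-9 - (-9)|) = max(12, 0) = 12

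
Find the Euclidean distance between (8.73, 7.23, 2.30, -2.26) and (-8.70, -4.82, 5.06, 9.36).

√(Σ(x_i - y_i)²) = √((8.73 - (-8.7))² + (7.23 - (-4.82))² + (2.3 - 5.06)² + (-2.26 - 9.36)²)
= √(17.43² + 12.05² + (-2.76)² + (-11.62)²) = √(303.8049 + 145.2025 + 7.6176 + 135.0244) = √591.6494 ≈ 24.3238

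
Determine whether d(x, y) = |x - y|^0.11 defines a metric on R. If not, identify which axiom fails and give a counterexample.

Yes. With 0 < p = 0.11 ≤ 1, d(x,y) = |x-y|^0.11 is a metric on R. Non-negativity and symmetry are immediate; |x-y|^0.11 = 0 ⟺ |x-y| = 0 ⟺ x = y. For the triangle inequality, the function t ↦ t^0.11 is subadditive on [0,∞) when p ≤ 1, so |x-z|^0.11 ≤ (|x-y| + |y-z|)^0.11 ≤ |x-y|^0.11 + |y-z|^0.11.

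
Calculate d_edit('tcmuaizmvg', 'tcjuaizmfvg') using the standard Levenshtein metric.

Let D[i][j] be the edit distance between the first i characters of 'tcmuaizmvg' and the first j characters of 'tcjuaizmfvg', with D[i][0] = i, D[0][j] = j, and D[i][j] = D[i-1][j-1] if the characters match, else 1 + min(D[i-1][j], D[i][j-1], D[i-1][j-1]). Filling the table (rows: prefixes of 'tcmuaizmvg', columns: prefixes of 'tcjuaizmfvg'):
     ε  t  c  j  u  a  i  z  m  f  v  g
  ε  0  1  2  3  4  5  6  7  8  9 10 11
  t  1  0  1  2  3  4  5  6  7  8  9 10
  c  2  1  0  1  2  3  4  5  6  7  8  9
  m  3  2  1  1  2  3  4  5  5  6  7  8
  u  4  3  2  2  1  2  3  4  5  6  7  8
  a  5  4  3  3  2  1  2  3  4  5  6  7
  i  6  5  4  4  3  2  1  2  3  4  5  6
  z  7  6  5  5  4  3  2  1  2  3  4  5
  m  8  7  6  6  5  4  3  2  1  2  3  4
  v  9  8  7  7  6  5  4  3  2  2  2  3
  g 10  9  8  8  7  6  5  4  3  3  3  2
The bottom-right entry gives D[10][11] = 2, so no sequence of fewer than 2 edits works. Backtracking through the table gives one optimal edit sequence (2 edits):
  tcmuaizmvg → tcjuaizmvg (sub m→j @3)
  tcjuaizmvg → tcjuaizmfvg (ins f @9)
Edit distance = 2.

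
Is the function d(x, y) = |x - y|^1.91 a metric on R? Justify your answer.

No. d(x,y) = |x-y|^1.91 fails the triangle inequality since p = 1.91 > 1. Counterexample: x = -2, y = 0, z = 10. d(x,z) = |-2 - 10|^1.91 = 12^1.91 ≈ 115.1426, but d(x,y) + d(y,z) = 2^1.91 + 10^1.91 ≈ 3.7581 + 81.2831 = 85.0412. Since 115.1426 > 85.0412, the triangle inequality is violated.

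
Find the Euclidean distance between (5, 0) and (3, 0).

√(Σ(x_i - y_i)²) = √((5 - 3)² + (0 - 0)²)
= √(2² + 0²) = √(4 + 0) = √4 = 2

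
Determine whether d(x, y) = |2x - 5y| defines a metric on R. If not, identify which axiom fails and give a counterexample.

No. d fails symmetry: d(1, 4) = |2·1 - 5·4| = |-18| = 18, but d(4, 1) = |2·4 - 5·1| = |3| = 3. Since 18 ≠ 3, d(x,y) ≠ d(y,x) in general.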